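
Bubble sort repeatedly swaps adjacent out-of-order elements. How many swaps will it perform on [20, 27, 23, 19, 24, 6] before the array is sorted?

Each adjacent swap fixes exactly one inversion, so the minimum swap count equals the number of inversions.
Count inversions — for each element, later elements that are smaller:
20: 19, 6 → 2
27: 23, 19, 24, 6 → 4
23: 19, 6 → 2
19: 6 → 1
24: 6 → 1
6: none → 0
Total inversions: 2 + 4 + 2 + 1 + 1 + 0 = 10

Adjacent swaps: 10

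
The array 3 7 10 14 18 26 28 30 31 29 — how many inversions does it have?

Sweep left to right; for each value list the smaller values that follow it:
3 → none → 0
7 → none → 0
10 → none → 0
14 → none → 0
18 → none → 0
26 → none → 0
28 → none → 0
30 → 29 → 1
31 → 29 → 1
29 → none → 0
Sum: 0 + 0 + 0 + 0 + 0 + 0 + 0 + 1 + 1 + 0 = 2

2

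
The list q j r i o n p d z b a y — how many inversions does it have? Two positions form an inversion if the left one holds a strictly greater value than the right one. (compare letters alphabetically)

38 inversions

Element-by-element contributions:
q → j, i, o, n, p, d, b, a → 8
j → i, d, b, a → 4
r → i, o, n, p, d, b, a → 7
i → d, b, a → 3
o → n, d, b, a → 4
n → d, b, a → 3
p → d, b, a → 3
d → b, a → 2
z → b, a, y → 3
b → a → 1
a → none → 0
y → none → 0
Sum: 8 + 4 + 7 + 3 + 4 + 3 + 3 + 2 + 3 + 1 + 0 + 0 = 38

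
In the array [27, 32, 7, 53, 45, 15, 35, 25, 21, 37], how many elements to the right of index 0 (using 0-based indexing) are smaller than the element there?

4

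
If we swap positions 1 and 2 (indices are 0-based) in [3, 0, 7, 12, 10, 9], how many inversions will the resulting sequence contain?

5

Positions 1 and 2 hold 0 and 7; after swapping, the array is [3, 7, 0, 12, 10, 9].
Element-by-element contributions:
3 → 0 → 1
7 → 0 → 1
0 → none → 0
12 → 10, 9 → 2
10 → 9 → 1
9 → none → 0
Sum: 1 + 1 + 0 + 2 + 1 + 0 = 5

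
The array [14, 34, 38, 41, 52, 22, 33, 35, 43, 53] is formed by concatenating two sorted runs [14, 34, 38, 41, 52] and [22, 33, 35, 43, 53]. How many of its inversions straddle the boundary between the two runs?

Count, for every r in R, how many entries of L exceed r:
r = 22: 34, 38, 41, 52 → 4
r = 33: 34, 38, 41, 52 → 4
r = 35: 38, 41, 52 → 3
r = 43: 52 → 1
r = 53: none → 0
Cross-inversions: 4 + 4 + 3 + 1 + 0 = 12

12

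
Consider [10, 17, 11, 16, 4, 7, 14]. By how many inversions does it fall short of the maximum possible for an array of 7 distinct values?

Maximum inversions for 7 distinct elements is C(7, 2) = 7·6/2 = 21.
Current inversions — for each element, count later smaller elements:
10: 2
17: 5
11: 2
16: 3
4: 0
7: 0
14: 0
Current total: 2 + 5 + 2 + 3 + 0 + 0 + 0 = 12
Shortfall: 21 − 12 = 9

9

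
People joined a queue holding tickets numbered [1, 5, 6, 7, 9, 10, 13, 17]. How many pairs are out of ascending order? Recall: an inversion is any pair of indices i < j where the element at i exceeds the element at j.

There are 0 inversions.

Sweep left to right; for each value list the smaller values that follow it:
1 → none → 0
5 → none → 0
6 → none → 0
7 → none → 0
9 → none → 0
10 → none → 0
13 → none → 0
17 → none → 0
Sum: 0 + 0 + 0 + 0 + 0 + 0 + 0 + 0 = 0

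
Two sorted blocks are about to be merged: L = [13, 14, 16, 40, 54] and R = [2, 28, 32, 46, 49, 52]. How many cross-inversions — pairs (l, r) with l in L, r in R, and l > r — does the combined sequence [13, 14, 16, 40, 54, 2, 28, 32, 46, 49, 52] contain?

Take each right-half value and tally the left-half values above it:
r = 2: 13, 14, 16, 40, 54 → 5
r = 28: 40, 54 → 2
r = 32: 40, 54 → 2
r = 46: 54 → 1
r = 49: 54 → 1
r = 52: 54 → 1
Cross-inversions: 5 + 2 + 2 + 1 + 1 + 1 = 12

12 cross-inversions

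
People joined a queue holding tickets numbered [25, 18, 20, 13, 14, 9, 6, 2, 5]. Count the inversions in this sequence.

33 inversions

Count, for each position, how many later elements it exceeds:
25: 8
18: 6
20: 6
13: 4
14: 4
9: 3
6: 2
2: 0
5: 0
Sum: 8 + 6 + 6 + 4 + 4 + 3 + 2 + 0 + 0 = 33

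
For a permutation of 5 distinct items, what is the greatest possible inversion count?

10

The maximum occurs when the array is in strictly decreasing order: every one of the C(5, 2) pairs is inverted.
C(5, 2) = 5·4/2 = 10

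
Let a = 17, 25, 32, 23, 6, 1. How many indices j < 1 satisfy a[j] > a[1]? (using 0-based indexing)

The element at index 1 is 25.
Elements before it: 17
None of them are larger than 25.

0 such elements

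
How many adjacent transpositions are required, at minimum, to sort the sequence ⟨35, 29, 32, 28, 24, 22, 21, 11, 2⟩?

Minimum adjacent swaps = number of inversions (each swap of adjacent out-of-order elements removes one inversion and no swap can remove more).
Count inversions — for each element, later elements that are smaller:
35: 29, 32, 28, 24, 22, 21, 11, 2 → 8
29: 28, 24, 22, 21, 11, 2 → 6
32: 28, 24, 22, 21, 11, 2 → 6
28: 24, 22, 21, 11, 2 → 5
24: 22, 21, 11, 2 → 4
22: 21, 11, 2 → 3
21: 11, 2 → 2
11: 2 → 1
2: none → 0
Total inversions: 8 + 6 + 6 + 5 + 4 + 3 + 2 + 1 + 0 = 35

35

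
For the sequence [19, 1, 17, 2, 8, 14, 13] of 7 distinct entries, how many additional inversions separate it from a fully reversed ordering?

Maximum inversions for 7 distinct elements is C(7, 2) = 7·6/2 = 21.
Current inversions — for each element, count later smaller elements:
19: 6
1: 0
17: 4
2: 0
8: 0
14: 1
13: 0
Current total: 6 + 0 + 4 + 0 + 0 + 1 + 0 = 11
Shortfall: 21 − 11 = 10

10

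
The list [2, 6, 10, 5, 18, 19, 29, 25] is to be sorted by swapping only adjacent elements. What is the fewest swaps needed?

3 swaps

Minimum adjacent swaps = number of inversions (each swap of adjacent out-of-order elements removes one inversion and no swap can remove more).
Count inversions — for each element, later elements that are smaller:
2: none → 0
6: 5 → 1
10: 5 → 1
5: none → 0
18: none → 0
19: none → 0
29: 25 → 1
25: none → 0
Total inversions: 0 + 1 + 1 + 0 + 0 + 0 + 1 + 0 = 3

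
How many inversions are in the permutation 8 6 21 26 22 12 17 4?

There are 15 inversions.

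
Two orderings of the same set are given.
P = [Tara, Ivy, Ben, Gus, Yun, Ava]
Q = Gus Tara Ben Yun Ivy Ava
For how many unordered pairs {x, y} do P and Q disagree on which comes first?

There are 5 disagreeing pairs.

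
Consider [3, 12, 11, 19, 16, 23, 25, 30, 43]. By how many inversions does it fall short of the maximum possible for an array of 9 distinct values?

Maximum inversions for 9 distinct elements is C(9, 2) = 9·8/2 = 36.
Current inversions — for each element, count later smaller elements:
3: 0
12: 1
11: 0
19: 1
16: 0
23: 0
25: 0
30: 0
43: 0
Current total: 0 + 1 + 0 + 1 + 0 + 0 + 0 + 0 + 0 = 2
Shortfall: 36 − 2 = 34

34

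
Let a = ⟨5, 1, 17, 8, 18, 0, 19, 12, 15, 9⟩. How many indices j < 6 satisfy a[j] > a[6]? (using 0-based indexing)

The element at index 6 is 19.
Elements before it: 5, 1, 17, 8, 18, 0
None of them are larger than 19.

0 such elements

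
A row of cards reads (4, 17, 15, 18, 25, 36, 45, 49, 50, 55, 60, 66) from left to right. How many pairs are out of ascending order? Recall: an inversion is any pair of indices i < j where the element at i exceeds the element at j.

Element-by-element contributions:
4: 0
17: 1
15: 0
18: 0
25: 0
36: 0
45: 0
49: 0
50: 0
55: 0
60: 0
66: 0
Sum: 0 + 1 + 0 + 0 + 0 + 0 + 0 + 0 + 0 + 0 + 0 + 0 = 1

1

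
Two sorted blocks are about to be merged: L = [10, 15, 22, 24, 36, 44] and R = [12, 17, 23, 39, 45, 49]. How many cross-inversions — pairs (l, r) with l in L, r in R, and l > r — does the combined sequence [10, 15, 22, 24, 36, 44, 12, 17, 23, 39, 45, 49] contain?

Cross-inversions: 13

Count, for every r in R, how many entries of L exceed r:
r = 12: 15, 22, 24, 36, 44 → 5
r = 17: 22, 24, 36, 44 → 4
r = 23: 24, 36, 44 → 3
r = 39: 44 → 1
r = 45: none → 0
r = 49: none → 0
Cross-inversions: 5 + 4 + 3 + 1 + 0 + 0 = 13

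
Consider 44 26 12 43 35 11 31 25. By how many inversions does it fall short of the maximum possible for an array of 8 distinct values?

Maximum inversions for 8 distinct elements is C(8, 2) = 8·7/2 = 28.
Current inversions — for each element, count later smaller elements:
44: 7
26: 3
12: 1
43: 4
35: 3
11: 0
31: 1
25: 0
Current total: 7 + 3 + 1 + 4 + 3 + 0 + 1 + 0 = 19
Shortfall: 28 − 19 = 9

9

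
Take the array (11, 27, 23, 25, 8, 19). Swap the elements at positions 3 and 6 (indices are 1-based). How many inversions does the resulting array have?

Positions 3 and 6 hold 23 and 19; after swapping, the array is [11, 27, 19, 25, 8, 23].
For each element, count later entries that are smaller:
11 → 8 → 1
27 → 19, 25, 8, 23 → 4
19 → 8 → 1
25 → 8, 23 → 2
8 → none → 0
23 → none → 0
Sum: 1 + 4 + 1 + 2 + 0 + 0 = 8

8 inversions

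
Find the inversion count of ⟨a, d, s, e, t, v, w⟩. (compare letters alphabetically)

1 out-of-order pair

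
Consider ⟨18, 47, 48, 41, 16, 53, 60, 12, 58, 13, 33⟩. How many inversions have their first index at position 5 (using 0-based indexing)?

3

The element at index 5 is 53.
Elements after it: 60, 12, 58, 13, 33
Those smaller than 53: 12, 13, 33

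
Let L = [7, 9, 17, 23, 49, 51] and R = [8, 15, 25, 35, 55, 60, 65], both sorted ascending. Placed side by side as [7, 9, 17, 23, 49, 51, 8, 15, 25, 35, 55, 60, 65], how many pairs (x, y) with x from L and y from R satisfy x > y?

13 split inversions

Count, for every r in R, how many entries of L exceed r:
r = 8: 9, 17, 23, 49, 51 → 5
r = 15: 17, 23, 49, 51 → 4
r = 25: 49, 51 → 2
r = 35: 49, 51 → 2
r = 55: none → 0
r = 60: none → 0
r = 65: none → 0
Cross-inversions: 5 + 4 + 2 + 2 + 0 + 0 + 0 = 13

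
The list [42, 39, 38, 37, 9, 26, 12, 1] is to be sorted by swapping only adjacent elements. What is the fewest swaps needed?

26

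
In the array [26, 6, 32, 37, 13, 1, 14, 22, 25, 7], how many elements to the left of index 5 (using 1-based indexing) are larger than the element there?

The element at index 5 is 13.
Elements before it: 26, 6, 32, 37
Those larger than 13: 26, 32, 37

3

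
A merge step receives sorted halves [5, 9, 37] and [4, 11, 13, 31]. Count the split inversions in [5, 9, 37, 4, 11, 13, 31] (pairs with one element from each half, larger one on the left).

6 cross-inversions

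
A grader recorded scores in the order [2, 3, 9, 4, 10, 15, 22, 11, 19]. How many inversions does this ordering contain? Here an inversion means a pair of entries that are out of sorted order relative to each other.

4

Count, for each position, how many later elements it exceeds:
2: 0
3: 0
9: 1
4: 0
10: 0
15: 1
22: 2
11: 0
19: 0
Sum: 0 + 0 + 1 + 0 + 0 + 1 + 2 + 0 + 0 = 4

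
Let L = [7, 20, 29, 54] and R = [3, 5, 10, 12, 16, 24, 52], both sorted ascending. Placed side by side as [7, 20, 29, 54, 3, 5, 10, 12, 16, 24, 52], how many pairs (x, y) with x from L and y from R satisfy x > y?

Cross-inversions: 20

Take each right-half value and tally the left-half values above it:
r = 3: 7, 20, 29, 54 → 4
r = 5: 7, 20, 29, 54 → 4
r = 10: 20, 29, 54 → 3
r = 12: 20, 29, 54 → 3
r = 16: 20, 29, 54 → 3
r = 24: 29, 54 → 2
r = 52: 54 → 1
Cross-inversions: 4 + 4 + 3 + 3 + 3 + 2 + 1 = 20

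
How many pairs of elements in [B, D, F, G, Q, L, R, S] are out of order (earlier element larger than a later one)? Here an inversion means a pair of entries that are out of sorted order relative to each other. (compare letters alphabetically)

Sweep left to right; for each value list the smaller values that follow it:
B: 0
D: 0
F: 0
G: 0
Q: 1
L: 0
R: 0
S: 0
Sum: 0 + 0 + 0 + 0 + 1 + 0 + 0 + 0 = 1

Inversions: 1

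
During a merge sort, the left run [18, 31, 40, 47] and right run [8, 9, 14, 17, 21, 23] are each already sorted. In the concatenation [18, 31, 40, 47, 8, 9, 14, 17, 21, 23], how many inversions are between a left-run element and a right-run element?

Count, for every r in R, how many entries of L exceed r:
r = 8: 18, 31, 40, 47 → 4
r = 9: 18, 31, 40, 47 → 4
r = 14: 18, 31, 40, 47 → 4
r = 17: 18, 31, 40, 47 → 4
r = 21: 31, 40, 47 → 3
r = 23: 31, 40, 47 → 3
Cross-inversions: 4 + 4 + 4 + 4 + 3 + 3 = 22

22 split inversions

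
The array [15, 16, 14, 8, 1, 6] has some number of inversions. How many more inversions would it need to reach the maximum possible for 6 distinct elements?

2

Maximum inversions for 6 distinct elements is C(6, 2) = 6·5/2 = 15.
Current inversions — for each element, count later smaller elements:
15: 4
16: 4
14: 3
8: 2
1: 0
6: 0
Current total: 4 + 4 + 3 + 2 + 0 + 0 = 13
Shortfall: 15 − 13 = 2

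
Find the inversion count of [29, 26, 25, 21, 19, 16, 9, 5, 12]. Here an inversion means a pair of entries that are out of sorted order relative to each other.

Element-by-element contributions:
29 → 26, 25, 21, 19, 16, 9, 5, 12 → 8
26 → 25, 21, 19, 16, 9, 5, 12 → 7
25 → 21, 19, 16, 9, 5, 12 → 6
21 → 19, 16, 9, 5, 12 → 5
19 → 16, 9, 5, 12 → 4
16 → 9, 5, 12 → 3
9 → 5 → 1
5 → none → 0
12 → none → 0
Sum: 8 + 7 + 6 + 5 + 4 + 3 + 1 + 0 + 0 = 34

34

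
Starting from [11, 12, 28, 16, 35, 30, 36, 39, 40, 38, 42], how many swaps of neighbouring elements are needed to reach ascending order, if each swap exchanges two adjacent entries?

Each adjacent swap fixes exactly one inversion, so the minimum swap count equals the number of inversions.
Count inversions — for each element, later elements that are smaller:
11: none → 0
12: none → 0
28: 16 → 1
16: none → 0
35: 30 → 1
30: none → 0
36: none → 0
39: 38 → 1
40: 38 → 1
38: none → 0
42: none → 0
Total inversions: 0 + 0 + 1 + 0 + 1 + 0 + 0 + 1 + 1 + 0 + 0 = 4

4 adjacent swaps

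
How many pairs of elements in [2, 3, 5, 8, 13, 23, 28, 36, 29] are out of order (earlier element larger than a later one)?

There is 1 out-of-order pair.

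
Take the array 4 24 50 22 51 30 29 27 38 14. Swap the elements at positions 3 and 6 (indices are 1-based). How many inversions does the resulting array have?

Positions 3 and 6 hold 50 and 30; after swapping, the array is [4, 24, 30, 22, 51, 50, 29, 27, 38, 14].
Sweep left to right; for each value list the smaller values that follow it:
4: 0
24: 2
30: 4
22: 1
51: 5
50: 4
29: 2
27: 1
38: 1
14: 0
Sum: 0 + 2 + 4 + 1 + 5 + 4 + 2 + 1 + 1 + 0 = 20

20 inversions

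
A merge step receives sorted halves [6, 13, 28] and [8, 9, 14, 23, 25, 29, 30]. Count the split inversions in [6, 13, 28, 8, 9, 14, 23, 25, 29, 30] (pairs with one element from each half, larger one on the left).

Split inversions: 7

Count, for every r in R, how many entries of L exceed r:
r = 8: 13, 28 → 2
r = 9: 13, 28 → 2
r = 14: 28 → 1
r = 23: 28 → 1
r = 25: 28 → 1
r = 29: none → 0
r = 30: none → 0
Cross-inversions: 2 + 2 + 1 + 1 + 1 + 0 + 0 = 7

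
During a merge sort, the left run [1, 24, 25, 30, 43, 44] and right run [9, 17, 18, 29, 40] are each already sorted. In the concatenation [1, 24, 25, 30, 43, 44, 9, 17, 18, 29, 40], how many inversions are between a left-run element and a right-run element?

There are 20 split inversions.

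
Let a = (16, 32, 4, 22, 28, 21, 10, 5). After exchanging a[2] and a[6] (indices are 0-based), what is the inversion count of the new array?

There are 19 inversions.

Positions 2 and 6 hold 4 and 10; after swapping, the array is [16, 32, 10, 22, 28, 21, 4, 5].
Count, for each position, how many later elements it exceeds:
16 → 10, 4, 5 → 3
32 → 10, 22, 28, 21, 4, 5 → 6
10 → 4, 5 → 2
22 → 21, 4, 5 → 3
28 → 21, 4, 5 → 3
21 → 4, 5 → 2
4 → none → 0
5 → none → 0
Sum: 3 + 6 + 2 + 3 + 3 + 2 + 0 + 0 = 19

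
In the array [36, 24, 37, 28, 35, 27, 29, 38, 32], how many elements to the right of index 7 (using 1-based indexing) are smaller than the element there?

The element at index 7 is 29.
Elements after it: 38, 32
None of them are smaller than 29.

0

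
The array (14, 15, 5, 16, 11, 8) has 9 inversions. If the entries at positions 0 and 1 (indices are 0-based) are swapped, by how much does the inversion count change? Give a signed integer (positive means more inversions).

+1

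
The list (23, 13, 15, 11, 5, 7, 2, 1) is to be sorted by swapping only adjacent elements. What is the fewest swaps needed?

26 adjacent swaps

Each adjacent swap fixes exactly one inversion, so the minimum swap count equals the number of inversions.
Count inversions — for each element, later elements that are smaller:
23: 13, 15, 11, 5, 7, 2, 1 → 7
13: 11, 5, 7, 2, 1 → 5
15: 11, 5, 7, 2, 1 → 5
11: 5, 7, 2, 1 → 4
5: 2, 1 → 2
7: 2, 1 → 2
2: 1 → 1
1: none → 0
Total inversions: 7 + 5 + 5 + 4 + 2 + 2 + 1 + 0 = 26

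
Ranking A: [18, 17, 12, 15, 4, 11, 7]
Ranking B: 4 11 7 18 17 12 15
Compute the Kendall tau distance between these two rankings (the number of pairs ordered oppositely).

Assign each item its position (1..7) in the first ordering, then rewrite the second ordering as that position sequence:
positions: 18→1, 17→2, 12→3, 15→4, 4→5, 11→6, 7→7
second ordering as positions: [5, 6, 7, 1, 2, 3, 4]
Discordant pairs = inversions in this position sequence.
5: 1, 2, 3, 4 → 4
6: 1, 2, 3, 4 → 4
7: 1, 2, 3, 4 → 4
1: 0
2: 0
3: 0
4: 0
Total: 4 + 4 + 4 + 0 + 0 + 0 + 0 = 12

12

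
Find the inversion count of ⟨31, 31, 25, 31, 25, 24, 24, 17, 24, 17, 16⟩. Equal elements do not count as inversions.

Sweep left to right; for each value list the smaller values that follow it:
31 → 25, 25, 24, 24, 17, 24, 17, 16 → 8
31 → 25, 25, 24, 24, 17, 24, 17, 16 → 8
25 → 24, 24, 17, 24, 17, 16 → 6
31 → 25, 24, 24, 17, 24, 17, 16 → 7
25 → 24, 24, 17, 24, 17, 16 → 6
24 → 17, 17, 16 → 3
24 → 17, 17, 16 → 3
17 → 16 → 1
24 → 17, 16 → 2
17 → 16 → 1
16 → none → 0
Sum: 8 + 8 + 6 + 7 + 6 + 3 + 3 + 1 + 2 + 1 + 0 = 45

45 inversions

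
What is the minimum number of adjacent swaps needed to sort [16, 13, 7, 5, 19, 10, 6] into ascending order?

14 adjacent swaps

Each adjacent swap fixes exactly one inversion, so the minimum swap count equals the number of inversions.
Count inversions — for each element, later elements that are smaller:
16: 13, 7, 5, 10, 6 → 5
13: 7, 5, 10, 6 → 4
7: 5, 6 → 2
5: none → 0
19: 10, 6 → 2
10: 6 → 1
6: none → 0
Total inversions: 5 + 4 + 2 + 0 + 2 + 1 + 0 = 14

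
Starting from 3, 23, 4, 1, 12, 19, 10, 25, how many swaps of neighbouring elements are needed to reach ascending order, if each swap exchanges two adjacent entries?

Minimum adjacent swaps = number of inversions (each swap of adjacent out-of-order elements removes one inversion and no swap can remove more).
Count inversions — for each element, later elements that are smaller:
3: 1 → 1
23: 4, 1, 12, 19, 10 → 5
4: 1 → 1
1: none → 0
12: 10 → 1
19: 10 → 1
10: none → 0
25: none → 0
Total inversions: 1 + 5 + 1 + 0 + 1 + 1 + 0 + 0 = 9

9 swaps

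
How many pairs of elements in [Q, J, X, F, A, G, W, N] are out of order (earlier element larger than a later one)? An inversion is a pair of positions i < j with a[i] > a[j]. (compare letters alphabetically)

For each element, count later entries that are smaller:
Q: 5
J: 3
X: 5
F: 1
A: 0
G: 0
W: 1
N: 0
Sum: 5 + 3 + 5 + 1 + 0 + 0 + 1 + 0 = 15

Inversions: 15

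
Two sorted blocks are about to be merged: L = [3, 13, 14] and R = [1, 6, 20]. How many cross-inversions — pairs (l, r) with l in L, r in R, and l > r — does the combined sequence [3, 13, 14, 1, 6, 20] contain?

For each element r of the right run, count left-run elements greater than r:
r = 1: 3, 13, 14 → 3
r = 6: 13, 14 → 2
r = 20: none → 0
Cross-inversions: 3 + 2 + 0 = 5

Cross-inversions: 5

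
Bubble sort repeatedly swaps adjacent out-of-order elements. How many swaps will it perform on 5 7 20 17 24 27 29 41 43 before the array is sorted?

Minimum adjacent swaps = number of inversions (each swap of adjacent out-of-order elements removes one inversion and no swap can remove more).
Count inversions — for each element, later elements that are smaller:
5: none → 0
7: none → 0
20: 17 → 1
17: none → 0
24: none → 0
27: none → 0
29: none → 0
41: none → 0
43: none → 0
Total inversions: 0 + 0 + 1 + 0 + 0 + 0 + 0 + 0 + 0 = 1

1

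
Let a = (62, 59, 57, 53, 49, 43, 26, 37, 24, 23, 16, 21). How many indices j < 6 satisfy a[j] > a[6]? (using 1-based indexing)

The element at index 6 is 43.
Elements before it: 62, 59, 57, 53, 49
Those larger than 43: 62, 59, 57, 53, 49

5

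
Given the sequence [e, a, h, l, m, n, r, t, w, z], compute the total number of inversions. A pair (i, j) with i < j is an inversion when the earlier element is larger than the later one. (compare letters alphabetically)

Sweep left to right; for each value list the smaller values that follow it:
e → a → 1
a → none → 0
h → none → 0
l → none → 0
m → none → 0
n → none → 0
r → none → 0
t → none → 0
w → none → 0
z → none → 0
Sum: 1 + 0 + 0 + 0 + 0 + 0 + 0 + 0 + 0 + 0 = 1

1 out-of-order pair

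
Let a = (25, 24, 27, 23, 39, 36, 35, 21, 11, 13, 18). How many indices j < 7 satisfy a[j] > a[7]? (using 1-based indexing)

The element at index 7 is 35.
Elements before it: 25, 24, 27, 23, 39, 36
Those larger than 35: 39, 36

2 such elements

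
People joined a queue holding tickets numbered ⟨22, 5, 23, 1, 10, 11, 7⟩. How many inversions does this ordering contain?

12 inversions

Out-of-order index pairs (0-indexed):
(0,1): 22 > 5
(0,3): 22 > 1
(0,4): 22 > 10
(0,5): 22 > 11
(0,6): 22 > 7
(1,3): 5 > 1
(2,3): 23 > 1
(2,4): 23 > 10
(2,5): 23 > 11
(2,6): 23 > 7
(4,6): 10 > 7
(5,6): 11 > 7
That's 12 pairs.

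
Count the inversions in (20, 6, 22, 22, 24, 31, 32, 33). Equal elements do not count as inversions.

There is 1 inversion.

Count, for each position, how many later elements it exceeds:
20 → 6 → 1
6 → none → 0
22 → none → 0
22 → none → 0
24 → none → 0
31 → none → 0
32 → none → 0
33 → none → 0
Sum: 1 + 0 + 0 + 0 + 0 + 0 + 0 + 0 = 1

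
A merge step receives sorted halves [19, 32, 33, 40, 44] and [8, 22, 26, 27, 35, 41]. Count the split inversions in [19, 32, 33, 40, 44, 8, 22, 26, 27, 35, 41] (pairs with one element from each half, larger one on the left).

20

Take each right-half value and tally the left-half values above it:
r = 8: 19, 32, 33, 40, 44 → 5
r = 22: 32, 33, 40, 44 → 4
r = 26: 32, 33, 40, 44 → 4
r = 27: 32, 33, 40, 44 → 4
r = 35: 40, 44 → 2
r = 41: 44 → 1
Cross-inversions: 5 + 4 + 4 + 4 + 2 + 1 = 20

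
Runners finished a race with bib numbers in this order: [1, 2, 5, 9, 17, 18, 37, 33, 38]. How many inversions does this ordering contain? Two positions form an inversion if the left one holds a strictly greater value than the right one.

For each element, count later entries that are smaller:
1 → none → 0
2 → none → 0
5 → none → 0
9 → none → 0
17 → none → 0
18 → none → 0
37 → 33 → 1
33 → none → 0
38 → none → 0
Sum: 0 + 0 + 0 + 0 + 0 + 0 + 1 + 0 + 0 = 1

1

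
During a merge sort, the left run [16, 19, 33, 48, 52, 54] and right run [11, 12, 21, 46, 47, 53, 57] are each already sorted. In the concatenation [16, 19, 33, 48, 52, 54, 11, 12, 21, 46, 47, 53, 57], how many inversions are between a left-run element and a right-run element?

23

Take each right-half value and tally the left-half values above it:
r = 11: 16, 19, 33, 48, 52, 54 → 6
r = 12: 16, 19, 33, 48, 52, 54 → 6
r = 21: 33, 48, 52, 54 → 4
r = 46: 48, 52, 54 → 3
r = 47: 48, 52, 54 → 3
r = 53: 54 → 1
r = 57: none → 0
Cross-inversions: 6 + 6 + 4 + 3 + 3 + 1 + 0 = 23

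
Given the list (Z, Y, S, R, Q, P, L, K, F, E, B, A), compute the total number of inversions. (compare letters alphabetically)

For each element, count later entries that are smaller:
Z → Y, S, R, Q, P, L, K, F, E, B, A → 11
Y → S, R, Q, P, L, K, F, E, B, A → 10
S → R, Q, P, L, K, F, E, B, A → 9
R → Q, P, L, K, F, E, B, A → 8
Q → P, L, K, F, E, B, A → 7
P → L, K, F, E, B, A → 6
L → K, F, E, B, A → 5
K → F, E, B, A → 4
F → E, B, A → 3
E → B, A → 2
B → A → 1
A → none → 0
Sum: 11 + 10 + 9 + 8 + 7 + 6 + 5 + 4 + 3 + 2 + 1 + 0 = 66

66 inversions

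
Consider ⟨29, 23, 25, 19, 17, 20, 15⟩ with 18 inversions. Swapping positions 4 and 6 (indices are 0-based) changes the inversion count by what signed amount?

Positions 4 and 6 hold 17 and 15; after swapping, the array is [29, 23, 25, 19, 15, 20, 17].
Count, for each position, how many later elements it exceeds:
29: 6
23: 4
25: 4
19: 2
15: 0
20: 1
17: 0
Sum: 6 + 4 + 4 + 2 + 0 + 1 + 0 = 17
Change: 17 − 18 = -1

-1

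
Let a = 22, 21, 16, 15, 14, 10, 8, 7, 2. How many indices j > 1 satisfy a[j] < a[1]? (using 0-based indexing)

7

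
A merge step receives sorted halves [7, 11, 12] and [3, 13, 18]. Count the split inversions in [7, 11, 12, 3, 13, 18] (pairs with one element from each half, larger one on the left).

Take each right-half value and tally the left-half values above it:
r = 3: 7, 11, 12 → 3
r = 13: none → 0
r = 18: none → 0
Cross-inversions: 3 + 0 + 0 = 3

Split inversions: 3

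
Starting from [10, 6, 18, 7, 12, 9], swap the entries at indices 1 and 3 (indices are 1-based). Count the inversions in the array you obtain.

Positions 1 and 3 hold 10 and 18; after swapping, the array is [18, 6, 10, 7, 12, 9].
Count, for each position, how many later elements it exceeds:
18 → 6, 10, 7, 12, 9 → 5
6 → none → 0
10 → 7, 9 → 2
7 → none → 0
12 → 9 → 1
9 → none → 0
Sum: 5 + 0 + 2 + 0 + 1 + 0 = 8

8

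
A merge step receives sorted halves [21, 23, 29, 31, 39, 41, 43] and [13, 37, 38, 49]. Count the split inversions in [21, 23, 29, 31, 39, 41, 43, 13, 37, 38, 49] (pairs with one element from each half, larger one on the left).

13 cross-inversions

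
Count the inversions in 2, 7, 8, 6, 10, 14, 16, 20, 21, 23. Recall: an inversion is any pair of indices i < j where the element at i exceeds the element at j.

For each element, count later entries that are smaller:
2 → none → 0
7 → 6 → 1
8 → 6 → 1
6 → none → 0
10 → none → 0
14 → none → 0
16 → none → 0
20 → none → 0
21 → none → 0
23 → none → 0
Sum: 0 + 1 + 1 + 0 + 0 + 0 + 0 + 0 + 0 + 0 = 2

2 inversions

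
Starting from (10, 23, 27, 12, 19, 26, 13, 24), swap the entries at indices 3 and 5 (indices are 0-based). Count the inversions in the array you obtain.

Inversions: 14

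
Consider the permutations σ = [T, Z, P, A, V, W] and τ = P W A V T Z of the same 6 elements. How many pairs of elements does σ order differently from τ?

Assign each item its position (1..6) in the first ordering, then rewrite the second ordering as that position sequence:
positions: T→1, Z→2, P→3, A→4, V→5, W→6
second ordering as positions: [3, 6, 4, 5, 1, 2]
Discordant pairs = inversions in this position sequence.
3: 1, 2 → 2
6: 4, 5, 1, 2 → 4
4: 1, 2 → 2
5: 1, 2 → 2
1: 0
2: 0
Total: 2 + 4 + 2 + 2 + 0 + 0 = 10

10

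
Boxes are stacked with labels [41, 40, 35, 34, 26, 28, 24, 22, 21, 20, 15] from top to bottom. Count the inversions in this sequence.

54 inversions

Sweep left to right; for each value list the smaller values that follow it:
41 → 40, 35, 34, 26, 28, 24, 22, 21, 20, 15 → 10
40 → 35, 34, 26, 28, 24, 22, 21, 20, 15 → 9
35 → 34, 26, 28, 24, 22, 21, 20, 15 → 8
34 → 26, 28, 24, 22, 21, 20, 15 → 7
26 → 24, 22, 21, 20, 15 → 5
28 → 24, 22, 21, 20, 15 → 5
24 → 22, 21, 20, 15 → 4
22 → 21, 20, 15 → 3
21 → 20, 15 → 2
20 → 15 → 1
15 → none → 0
Sum: 10 + 9 + 8 + 7 + 5 + 5 + 4 + 3 + 2 + 1 + 0 = 54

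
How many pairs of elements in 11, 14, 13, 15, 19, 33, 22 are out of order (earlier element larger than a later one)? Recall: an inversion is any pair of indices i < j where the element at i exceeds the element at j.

For each element, count later entries that are smaller:
11 → none → 0
14 → 13 → 1
13 → none → 0
15 → none → 0
19 → none → 0
33 → 22 → 1
22 → none → 0
Sum: 0 + 1 + 0 + 0 + 0 + 1 + 0 = 2

2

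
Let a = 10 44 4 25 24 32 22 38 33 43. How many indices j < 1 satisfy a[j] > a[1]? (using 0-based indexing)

0

The element at index 1 is 44.
Elements before it: 10
None of them are larger than 44.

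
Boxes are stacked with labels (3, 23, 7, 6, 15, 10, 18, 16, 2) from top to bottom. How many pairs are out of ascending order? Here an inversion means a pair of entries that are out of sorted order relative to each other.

Element-by-element contributions:
3: 1
23: 7
7: 2
6: 1
15: 2
10: 1
18: 2
16: 1
2: 0
Sum: 1 + 7 + 2 + 1 + 2 + 1 + 2 + 1 + 0 = 17

17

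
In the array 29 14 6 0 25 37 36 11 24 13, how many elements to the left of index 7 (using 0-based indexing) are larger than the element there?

5 such elements

The element at index 7 is 11.
Elements before it: 29, 14, 6, 0, 25, 37, 36
Those larger than 11: 29, 14, 25, 37, 36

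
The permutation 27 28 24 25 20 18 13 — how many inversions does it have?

Inversions: 19

Element-by-element contributions:
27 → 24, 25, 20, 18, 13 → 5
28 → 24, 25, 20, 18, 13 → 5
24 → 20, 18, 13 → 3
25 → 20, 18, 13 → 3
20 → 18, 13 → 2
18 → 13 → 1
13 → none → 0
Sum: 5 + 5 + 3 + 3 + 2 + 1 + 0 = 19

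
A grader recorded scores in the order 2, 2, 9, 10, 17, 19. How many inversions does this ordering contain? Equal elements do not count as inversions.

Out-of-order pairs: 0

Out-of-order index pairs (0-indexed):
(none)
That's 0 pairs.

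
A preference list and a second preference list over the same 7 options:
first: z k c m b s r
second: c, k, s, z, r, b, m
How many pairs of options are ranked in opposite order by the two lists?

Pairs: 9

Assign each item its position (1..7) in the first ordering, then rewrite the second ordering as that position sequence:
positions: z→1, k→2, c→3, m→4, b→5, s→6, r→7
second ordering as positions: [3, 2, 6, 1, 7, 5, 4]
Discordant pairs = inversions in this position sequence.
3: 2, 1 → 2
2: 1 → 1
6: 1, 5, 4 → 3
1: 0
7: 5, 4 → 2
5: 4 → 1
4: 0
Total: 2 + 1 + 3 + 0 + 2 + 1 + 0 = 9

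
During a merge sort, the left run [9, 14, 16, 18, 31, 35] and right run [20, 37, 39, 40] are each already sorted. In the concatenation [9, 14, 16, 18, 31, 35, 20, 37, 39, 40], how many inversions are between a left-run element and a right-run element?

There are 2 cross-inversions.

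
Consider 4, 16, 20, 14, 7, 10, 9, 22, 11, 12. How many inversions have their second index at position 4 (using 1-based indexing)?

2 such elements

The element at index 4 is 14.
Elements before it: 4, 16, 20
Those larger than 14: 16, 20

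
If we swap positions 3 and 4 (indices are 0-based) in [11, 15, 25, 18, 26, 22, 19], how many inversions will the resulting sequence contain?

7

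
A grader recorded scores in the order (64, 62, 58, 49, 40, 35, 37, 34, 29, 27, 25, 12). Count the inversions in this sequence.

There are 65 out-of-order pairs.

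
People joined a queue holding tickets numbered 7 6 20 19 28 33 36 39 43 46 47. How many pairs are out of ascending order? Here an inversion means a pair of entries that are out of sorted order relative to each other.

2 inversions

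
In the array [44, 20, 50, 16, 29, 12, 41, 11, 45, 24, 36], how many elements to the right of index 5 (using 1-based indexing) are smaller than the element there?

3 such elements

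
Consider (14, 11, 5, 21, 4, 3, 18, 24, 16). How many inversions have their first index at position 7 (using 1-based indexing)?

1 such element

The element at index 7 is 18.
Elements after it: 24, 16
Those smaller than 18: 16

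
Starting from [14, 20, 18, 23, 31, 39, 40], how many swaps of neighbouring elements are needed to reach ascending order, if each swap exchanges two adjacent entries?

1 adjacent swap

Minimum adjacent swaps = number of inversions (each swap of adjacent out-of-order elements removes one inversion and no swap can remove more).
Count inversions — for each element, later elements that are smaller:
14: none → 0
20: 18 → 1
18: none → 0
23: none → 0
31: none → 0
39: none → 0
40: none → 0
Total inversions: 0 + 1 + 0 + 0 + 0 + 0 + 0 = 1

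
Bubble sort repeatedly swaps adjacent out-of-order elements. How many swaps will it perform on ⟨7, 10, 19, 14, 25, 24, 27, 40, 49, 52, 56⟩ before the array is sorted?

2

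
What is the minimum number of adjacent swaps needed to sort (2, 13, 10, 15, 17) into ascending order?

Minimum adjacent swaps = number of inversions (each swap of adjacent out-of-order elements removes one inversion and no swap can remove more).
Count inversions — for each element, later elements that are smaller:
2: none → 0
13: 10 → 1
10: none → 0
15: none → 0
17: none → 0
Total inversions: 0 + 1 + 0 + 0 + 0 = 1

1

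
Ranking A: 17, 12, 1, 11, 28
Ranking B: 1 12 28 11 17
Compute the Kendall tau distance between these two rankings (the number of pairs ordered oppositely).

6 discordant pairs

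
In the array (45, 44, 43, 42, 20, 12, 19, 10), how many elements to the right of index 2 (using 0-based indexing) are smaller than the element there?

5 such elements

The element at index 2 is 43.
Elements after it: 42, 20, 12, 19, 10
Those smaller than 43: 42, 20, 12, 19, 10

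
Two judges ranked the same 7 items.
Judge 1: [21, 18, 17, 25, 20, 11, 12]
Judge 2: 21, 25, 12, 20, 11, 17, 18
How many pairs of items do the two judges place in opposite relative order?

11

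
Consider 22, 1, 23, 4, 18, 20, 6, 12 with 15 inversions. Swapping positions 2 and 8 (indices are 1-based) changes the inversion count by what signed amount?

Positions 2 and 8 hold 1 and 12; after swapping, the array is [22, 12, 23, 4, 18, 20, 6, 1].
Count, for each position, how many later elements it exceeds:
22 → 12, 4, 18, 20, 6, 1 → 6
12 → 4, 6, 1 → 3
23 → 4, 18, 20, 6, 1 → 5
4 → 1 → 1
18 → 6, 1 → 2
20 → 6, 1 → 2
6 → 1 → 1
1 → none → 0
Sum: 6 + 3 + 5 + 1 + 2 + 2 + 1 + 0 = 20
Change: 20 − 15 = +5

+5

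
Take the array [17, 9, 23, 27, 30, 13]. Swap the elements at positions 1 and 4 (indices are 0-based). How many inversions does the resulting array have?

10

Positions 1 and 4 hold 9 and 30; after swapping, the array is [17, 30, 23, 27, 9, 13].
For each element, count later entries that are smaller:
17 → 9, 13 → 2
30 → 23, 27, 9, 13 → 4
23 → 9, 13 → 2
27 → 9, 13 → 2
9 → none → 0
13 → none → 0
Sum: 2 + 4 + 2 + 2 + 0 + 0 = 10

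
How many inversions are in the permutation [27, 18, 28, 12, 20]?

6 out-of-order pairs

Sweep left to right; for each value list the smaller values that follow it:
27: 3
18: 1
28: 2
12: 0
20: 0
Sum: 3 + 1 + 2 + 0 + 0 = 6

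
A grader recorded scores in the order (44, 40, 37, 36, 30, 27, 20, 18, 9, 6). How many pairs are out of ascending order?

45

Count, for each position, how many later elements it exceeds:
44 → 40, 37, 36, 30, 27, 20, 18, 9, 6 → 9
40 → 37, 36, 30, 27, 20, 18, 9, 6 → 8
37 → 36, 30, 27, 20, 18, 9, 6 → 7
36 → 30, 27, 20, 18, 9, 6 → 6
30 → 27, 20, 18, 9, 6 → 5
27 → 20, 18, 9, 6 → 4
20 → 18, 9, 6 → 3
18 → 9, 6 → 2
9 → 6 → 1
6 → none → 0
Sum: 9 + 8 + 7 + 6 + 5 + 4 + 3 + 2 + 1 + 0 = 45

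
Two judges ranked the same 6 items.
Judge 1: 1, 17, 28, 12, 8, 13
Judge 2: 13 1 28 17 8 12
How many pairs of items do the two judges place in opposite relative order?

Assign each item its position (1..6) in the first ordering, then rewrite the second ordering as that position sequence:
positions: 1→1, 17→2, 28→3, 12→4, 8→5, 13→6
second ordering as positions: [6, 1, 3, 2, 5, 4]
Discordant pairs = inversions in this position sequence.
6: 1, 3, 2, 5, 4 → 5
1: 0
3: 2 → 1
2: 0
5: 4 → 1
4: 0
Total: 5 + 0 + 1 + 0 + 1 + 0 = 7

Discordant pairs: 7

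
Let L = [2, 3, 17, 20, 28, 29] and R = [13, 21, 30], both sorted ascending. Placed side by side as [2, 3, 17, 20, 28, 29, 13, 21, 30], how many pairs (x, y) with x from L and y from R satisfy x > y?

6

Count, for every r in R, how many entries of L exceed r:
r = 13: 17, 20, 28, 29 → 4
r = 21: 28, 29 → 2
r = 30: none → 0
Cross-inversions: 4 + 2 + 0 = 6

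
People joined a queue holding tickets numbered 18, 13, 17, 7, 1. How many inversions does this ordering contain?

Sweep left to right; for each value list the smaller values that follow it:
18: 4
13: 2
17: 2
7: 1
1: 0
Sum: 4 + 2 + 2 + 1 + 0 = 9

There are 9 out-of-order pairs.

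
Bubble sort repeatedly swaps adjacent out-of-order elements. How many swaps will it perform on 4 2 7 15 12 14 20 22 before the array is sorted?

The minimum number of adjacent swaps to sort an array equals its inversion count, since every such swap removes exactly one inversion.
Count inversions — for each element, later elements that are smaller:
4: 2 → 1
2: none → 0
7: none → 0
15: 12, 14 → 2
12: none → 0
14: none → 0
20: none → 0
22: none → 0
Total inversions: 1 + 0 + 0 + 2 + 0 + 0 + 0 + 0 = 3

Swaps: 3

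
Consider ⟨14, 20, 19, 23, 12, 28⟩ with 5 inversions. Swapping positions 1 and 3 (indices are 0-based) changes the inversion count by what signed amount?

Positions 1 and 3 hold 20 and 23; after swapping, the array is [14, 23, 19, 20, 12, 28].
Sweep left to right; for each value list the smaller values that follow it:
14 → 12 → 1
23 → 19, 20, 12 → 3
19 → 12 → 1
20 → 12 → 1
12 → none → 0
28 → none → 0
Sum: 1 + 3 + 1 + 1 + 0 + 0 = 6
Change: 6 − 5 = +1

+1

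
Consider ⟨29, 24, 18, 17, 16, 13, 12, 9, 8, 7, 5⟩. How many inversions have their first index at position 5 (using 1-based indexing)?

The element at index 5 is 16.
Elements after it: 13, 12, 9, 8, 7, 5
Those smaller than 16: 13, 12, 9, 8, 7, 5

6 such elements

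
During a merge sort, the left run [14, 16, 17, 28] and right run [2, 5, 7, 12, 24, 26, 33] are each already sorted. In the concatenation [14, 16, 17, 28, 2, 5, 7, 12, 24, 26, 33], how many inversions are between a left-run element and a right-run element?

Count, for every r in R, how many entries of L exceed r:
r = 2: 14, 16, 17, 28 → 4
r = 5: 14, 16, 17, 28 → 4
r = 7: 14, 16, 17, 28 → 4
r = 12: 14, 16, 17, 28 → 4
r = 24: 28 → 1
r = 26: 28 → 1
r = 33: none → 0
Cross-inversions: 4 + 4 + 4 + 4 + 1 + 1 + 0 = 18

There are 18 split inversions.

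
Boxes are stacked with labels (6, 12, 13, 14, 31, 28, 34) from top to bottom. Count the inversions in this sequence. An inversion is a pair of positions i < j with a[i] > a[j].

1

Element-by-element contributions:
6 → none → 0
12 → none → 0
13 → none → 0
14 → none → 0
31 → 28 → 1
28 → none → 0
34 → none → 0
Sum: 0 + 0 + 0 + 0 + 1 + 0 + 0 = 1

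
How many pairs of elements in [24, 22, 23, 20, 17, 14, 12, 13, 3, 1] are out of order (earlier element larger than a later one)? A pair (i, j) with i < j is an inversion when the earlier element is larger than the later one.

43 out-of-order pairs

Element-by-element contributions:
24 → 22, 23, 20, 17, 14, 12, 13, 3, 1 → 9
22 → 20, 17, 14, 12, 13, 3, 1 → 7
23 → 20, 17, 14, 12, 13, 3, 1 → 7
20 → 17, 14, 12, 13, 3, 1 → 6
17 → 14, 12, 13, 3, 1 → 5
14 → 12, 13, 3, 1 → 4
12 → 3, 1 → 2
13 → 3, 1 → 2
3 → 1 → 1
1 → none → 0
Sum: 9 + 7 + 7 + 6 + 5 + 4 + 2 + 2 + 1 + 0 = 43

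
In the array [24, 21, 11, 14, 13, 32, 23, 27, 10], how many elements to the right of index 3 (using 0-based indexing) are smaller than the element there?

2 such elements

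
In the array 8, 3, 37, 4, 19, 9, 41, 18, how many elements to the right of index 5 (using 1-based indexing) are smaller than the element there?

The element at index 5 is 19.
Elements after it: 9, 41, 18
Those smaller than 19: 9, 18

2 such elements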